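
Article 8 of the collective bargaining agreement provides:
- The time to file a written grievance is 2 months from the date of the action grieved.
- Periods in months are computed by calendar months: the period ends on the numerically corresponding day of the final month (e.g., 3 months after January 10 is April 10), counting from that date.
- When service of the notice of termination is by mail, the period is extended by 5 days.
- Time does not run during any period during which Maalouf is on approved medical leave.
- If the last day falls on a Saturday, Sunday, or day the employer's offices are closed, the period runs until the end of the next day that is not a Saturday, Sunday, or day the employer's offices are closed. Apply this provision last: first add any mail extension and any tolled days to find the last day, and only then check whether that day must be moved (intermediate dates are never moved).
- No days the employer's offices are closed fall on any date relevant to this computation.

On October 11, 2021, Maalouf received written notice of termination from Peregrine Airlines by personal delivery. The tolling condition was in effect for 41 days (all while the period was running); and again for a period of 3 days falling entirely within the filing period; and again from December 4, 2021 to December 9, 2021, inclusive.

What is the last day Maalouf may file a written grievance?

January 31, 2022

2 months after October 11, 2021 is December 11, 2021.
Service was not by mail, so no mail extension applies.
Tolling adds 41 days: December 11, 2021 + 41 days = January 21, 2022.
Tolling adds 3 days: January 21, 2022 + 3 days = January 24, 2022.
From December 4, 2021 through December 9, 2021 inclusive is 6 days; tolling adds 6 days: January 24, 2022 + 6 days = January 30, 2022.
January 30, 2022 is Sunday. The next qualifying day is January 31, 2022.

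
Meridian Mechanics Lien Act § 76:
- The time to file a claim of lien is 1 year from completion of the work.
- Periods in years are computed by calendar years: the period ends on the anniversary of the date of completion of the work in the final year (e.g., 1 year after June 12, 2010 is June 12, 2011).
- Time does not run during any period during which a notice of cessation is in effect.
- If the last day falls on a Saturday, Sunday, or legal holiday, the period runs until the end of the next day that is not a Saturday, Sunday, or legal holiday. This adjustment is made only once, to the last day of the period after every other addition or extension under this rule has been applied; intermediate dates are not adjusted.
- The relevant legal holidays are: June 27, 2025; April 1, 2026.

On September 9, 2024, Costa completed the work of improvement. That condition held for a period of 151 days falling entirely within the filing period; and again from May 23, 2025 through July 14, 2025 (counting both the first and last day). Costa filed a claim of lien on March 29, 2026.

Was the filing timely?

Yes

1 year after September 9, 2024 is September 9, 2025.
Tolling adds 151 days: September 9, 2025 + 151 days = February 7, 2026.
From May 23, 2025 through July 14, 2025 inclusive is 53 days; tolling adds 53 days: February 7, 2026 + 53 days = April 1, 2026.
April 1, 2026 is a listed holiday. The next qualifying day is April 2, 2026.
The deadline is April 2, 2026; the filing on March 29, 2026 is on or before that date.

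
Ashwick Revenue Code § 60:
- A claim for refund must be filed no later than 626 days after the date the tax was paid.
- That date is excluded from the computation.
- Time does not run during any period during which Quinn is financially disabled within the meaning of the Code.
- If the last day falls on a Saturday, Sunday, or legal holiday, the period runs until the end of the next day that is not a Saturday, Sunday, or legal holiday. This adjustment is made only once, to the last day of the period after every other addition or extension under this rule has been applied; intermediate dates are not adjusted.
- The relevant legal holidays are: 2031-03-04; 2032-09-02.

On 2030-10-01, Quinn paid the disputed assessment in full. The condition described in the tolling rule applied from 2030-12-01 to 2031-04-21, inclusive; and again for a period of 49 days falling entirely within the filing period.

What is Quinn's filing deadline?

626 days after 2030-10-01 is June 18, 2032.
From December 1, 2030 through April 21, 2031 inclusive is 142 days; tolling adds 142 days: June 18, 2032 + 142 days = November 7, 2032.
Tolling adds 49 days: November 7, 2032 + 49 days = December 26, 2032.
December 26, 2032 is Sunday. The next qualifying day is December 27, 2032.

December 27, 2032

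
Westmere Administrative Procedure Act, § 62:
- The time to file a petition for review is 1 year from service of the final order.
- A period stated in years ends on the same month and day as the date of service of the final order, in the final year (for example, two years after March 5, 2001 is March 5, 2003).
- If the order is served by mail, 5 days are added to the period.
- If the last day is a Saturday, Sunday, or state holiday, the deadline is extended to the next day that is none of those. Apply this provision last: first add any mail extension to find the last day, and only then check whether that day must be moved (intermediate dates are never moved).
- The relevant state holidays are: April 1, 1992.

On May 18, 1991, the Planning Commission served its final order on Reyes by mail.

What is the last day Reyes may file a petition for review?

May 25, 1992

1 year after May 18, 1991 is May 18, 1992.
Service was by mail, adding 5 days: May 18, 1992 + 5 days = May 23, 1992.
May 23, 1992 is Saturday; May 24, 1992 is Sunday. The next qualifying day is May 25, 1992.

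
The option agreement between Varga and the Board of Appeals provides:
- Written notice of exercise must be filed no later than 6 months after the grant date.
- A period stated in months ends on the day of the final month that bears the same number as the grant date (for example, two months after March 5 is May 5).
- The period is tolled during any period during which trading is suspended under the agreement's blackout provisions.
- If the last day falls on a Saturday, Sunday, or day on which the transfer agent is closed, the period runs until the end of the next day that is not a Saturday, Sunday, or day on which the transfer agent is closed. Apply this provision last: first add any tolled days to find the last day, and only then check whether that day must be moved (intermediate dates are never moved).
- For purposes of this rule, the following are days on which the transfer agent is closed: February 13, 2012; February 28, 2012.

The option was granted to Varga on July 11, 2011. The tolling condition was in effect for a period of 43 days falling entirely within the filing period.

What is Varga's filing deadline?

6 months after July 11, 2011 is January 11, 2012.
Tolling adds 43 days: January 11, 2012 + 43 days = February 23, 2012.
February 23, 2012 is a Thursday and not a day on which the transfer agent is closed, so no extension applies.

February 23, 2012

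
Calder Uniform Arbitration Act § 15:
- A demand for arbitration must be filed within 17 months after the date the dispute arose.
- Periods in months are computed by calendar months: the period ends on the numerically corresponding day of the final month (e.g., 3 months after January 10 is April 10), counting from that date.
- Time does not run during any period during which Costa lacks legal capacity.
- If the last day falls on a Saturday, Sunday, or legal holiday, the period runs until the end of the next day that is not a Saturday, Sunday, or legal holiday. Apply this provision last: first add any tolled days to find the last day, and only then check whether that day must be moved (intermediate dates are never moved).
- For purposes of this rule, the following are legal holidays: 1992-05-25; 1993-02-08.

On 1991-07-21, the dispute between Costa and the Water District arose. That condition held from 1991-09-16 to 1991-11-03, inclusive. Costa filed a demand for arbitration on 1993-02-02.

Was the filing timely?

Yes

17 months after 1991-07-21 is December 21, 1992.
From September 16, 1991 through November 3, 1991 inclusive is 49 days; tolling adds 49 days: December 21, 1992 + 49 days = February 8, 1993.
February 8, 1993 is a listed holiday. The next qualifying day is February 9, 1993.
The deadline is February 9, 1993; the filing on February 2, 1993 is on or before that date.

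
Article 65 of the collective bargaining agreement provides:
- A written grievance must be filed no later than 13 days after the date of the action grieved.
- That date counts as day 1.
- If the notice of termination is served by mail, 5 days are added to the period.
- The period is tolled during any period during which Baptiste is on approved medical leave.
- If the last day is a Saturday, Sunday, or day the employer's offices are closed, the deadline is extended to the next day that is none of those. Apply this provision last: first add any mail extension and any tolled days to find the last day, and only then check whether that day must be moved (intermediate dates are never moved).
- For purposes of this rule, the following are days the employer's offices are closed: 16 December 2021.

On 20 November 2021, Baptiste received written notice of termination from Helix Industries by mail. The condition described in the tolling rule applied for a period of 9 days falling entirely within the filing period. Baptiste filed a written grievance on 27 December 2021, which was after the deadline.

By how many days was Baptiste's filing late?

10 days

Counting 20 November 2021 as day 1, day 13 is December 2, 2021.
Service was by mail, adding 5 days: December 2, 2021 + 5 days = December 7, 2021.
Tolling adds 9 days: December 7, 2021 + 9 days = December 16, 2021.
December 16, 2021 is a listed holiday. The next qualifying day is December 17, 2021.
The deadline is December 17, 2021; from December 17, 2021 to December 27, 2021 is 10 days.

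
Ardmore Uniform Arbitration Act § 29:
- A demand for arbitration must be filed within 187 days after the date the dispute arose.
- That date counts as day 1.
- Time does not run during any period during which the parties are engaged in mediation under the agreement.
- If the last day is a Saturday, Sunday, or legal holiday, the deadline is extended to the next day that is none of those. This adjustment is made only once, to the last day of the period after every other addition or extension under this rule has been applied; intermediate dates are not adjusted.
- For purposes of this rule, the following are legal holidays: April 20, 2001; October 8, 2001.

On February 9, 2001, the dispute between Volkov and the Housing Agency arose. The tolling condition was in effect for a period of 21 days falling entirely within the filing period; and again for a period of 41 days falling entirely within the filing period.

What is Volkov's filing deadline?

October 15, 2001

Counting February 9, 2001 as day 1, day 187 is August 14, 2001.
Tolling adds 21 days: August 14, 2001 + 21 days = September 4, 2001.
Tolling adds 41 days: September 4, 2001 + 41 days = October 15, 2001.
October 15, 2001 is a Monday and not a legal holiday, so no extension applies.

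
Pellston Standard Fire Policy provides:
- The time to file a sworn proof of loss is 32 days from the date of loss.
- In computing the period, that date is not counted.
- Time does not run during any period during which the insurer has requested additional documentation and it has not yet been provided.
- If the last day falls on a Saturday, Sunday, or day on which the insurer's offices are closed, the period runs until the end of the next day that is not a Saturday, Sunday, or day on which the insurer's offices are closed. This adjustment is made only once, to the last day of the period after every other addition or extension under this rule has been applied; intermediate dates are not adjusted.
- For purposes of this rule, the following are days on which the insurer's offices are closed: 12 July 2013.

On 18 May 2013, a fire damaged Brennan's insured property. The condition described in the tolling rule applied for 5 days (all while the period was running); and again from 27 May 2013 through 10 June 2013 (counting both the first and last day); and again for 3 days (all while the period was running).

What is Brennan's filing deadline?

July 15, 2013

32 days after 18 May 2013 is June 19, 2013.
Tolling adds 5 days: June 19, 2013 + 5 days = June 24, 2013.
From May 27, 2013 through June 10, 2013 inclusive is 15 days; tolling adds 15 days: June 24, 2013 + 15 days = July 9, 2013.
Tolling adds 3 days: July 9, 2013 + 3 days = July 12, 2013.
July 12, 2013 is a listed holiday; July 13, 2013 is Saturday; July 14, 2013 is Sunday. The next qualifying day is July 15, 2013.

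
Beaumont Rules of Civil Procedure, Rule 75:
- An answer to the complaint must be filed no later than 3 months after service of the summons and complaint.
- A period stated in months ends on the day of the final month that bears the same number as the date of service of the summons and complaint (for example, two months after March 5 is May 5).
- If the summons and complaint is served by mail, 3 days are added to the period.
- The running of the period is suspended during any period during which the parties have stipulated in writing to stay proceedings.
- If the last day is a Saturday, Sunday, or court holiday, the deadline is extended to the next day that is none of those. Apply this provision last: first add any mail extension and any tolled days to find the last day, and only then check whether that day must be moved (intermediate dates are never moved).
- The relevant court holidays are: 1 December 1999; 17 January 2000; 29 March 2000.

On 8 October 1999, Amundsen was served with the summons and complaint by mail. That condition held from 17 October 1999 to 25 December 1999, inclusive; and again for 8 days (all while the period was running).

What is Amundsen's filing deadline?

3 months after 8 October 1999 is January 8, 2000.
Service was by mail, adding 3 days: January 8, 2000 + 3 days = January 11, 2000.
From October 17, 1999 through December 25, 1999 inclusive is 70 days; tolling adds 70 days: January 11, 2000 + 70 days = March 21, 2000.
Tolling adds 8 days: March 21, 2000 + 8 days = March 29, 2000.
March 29, 2000 is a listed holiday. The next qualifying day is March 30, 2000.

March 30, 2000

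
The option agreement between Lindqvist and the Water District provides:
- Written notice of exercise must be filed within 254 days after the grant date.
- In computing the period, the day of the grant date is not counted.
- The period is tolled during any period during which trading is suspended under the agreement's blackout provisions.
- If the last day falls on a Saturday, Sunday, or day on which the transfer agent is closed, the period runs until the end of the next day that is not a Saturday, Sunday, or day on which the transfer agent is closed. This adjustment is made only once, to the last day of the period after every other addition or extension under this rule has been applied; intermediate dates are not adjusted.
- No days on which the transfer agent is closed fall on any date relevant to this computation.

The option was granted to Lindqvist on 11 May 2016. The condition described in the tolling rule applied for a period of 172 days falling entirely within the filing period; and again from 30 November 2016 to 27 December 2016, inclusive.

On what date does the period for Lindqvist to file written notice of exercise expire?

August 8, 2017

254 days after 11 May 2016 is January 20, 2017.
Tolling adds 172 days: January 20, 2017 + 172 days = July 11, 2017.
From November 30, 2016 through December 27, 2016 inclusive is 28 days; tolling adds 28 days: July 11, 2017 + 28 days = August 8, 2017.
August 8, 2017 is a Tuesday and not a day on which the transfer agent is closed, so no extension applies.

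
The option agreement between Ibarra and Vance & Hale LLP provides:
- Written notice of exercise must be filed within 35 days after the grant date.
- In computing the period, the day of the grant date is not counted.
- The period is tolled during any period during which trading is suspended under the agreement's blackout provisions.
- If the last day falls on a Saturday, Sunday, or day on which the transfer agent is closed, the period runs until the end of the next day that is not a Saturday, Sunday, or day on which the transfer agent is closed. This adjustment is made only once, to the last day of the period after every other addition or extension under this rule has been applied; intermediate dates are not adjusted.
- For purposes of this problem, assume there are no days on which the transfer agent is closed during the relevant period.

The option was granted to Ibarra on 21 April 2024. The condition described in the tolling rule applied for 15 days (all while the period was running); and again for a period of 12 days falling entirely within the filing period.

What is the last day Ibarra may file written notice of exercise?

June 24, 2024

35 days after 21 April 2024 is May 26, 2024.
Tolling adds 15 days: May 26, 2024 + 15 days = June 10, 2024.
Tolling adds 12 days: June 10, 2024 + 12 days = June 22, 2024.
June 22, 2024 is Saturday; June 23, 2024 is Sunday. The next qualifying day is June 24, 2024.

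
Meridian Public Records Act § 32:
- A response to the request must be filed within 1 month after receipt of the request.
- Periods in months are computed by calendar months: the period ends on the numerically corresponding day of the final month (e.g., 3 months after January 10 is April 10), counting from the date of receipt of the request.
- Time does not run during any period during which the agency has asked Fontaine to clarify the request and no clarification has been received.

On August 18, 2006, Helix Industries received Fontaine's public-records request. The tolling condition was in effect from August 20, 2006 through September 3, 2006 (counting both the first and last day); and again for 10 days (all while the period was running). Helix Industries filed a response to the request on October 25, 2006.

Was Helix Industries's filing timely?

1 month after August 18, 2006 is September 18, 2006.
From August 20, 2006 through September 3, 2006 inclusive is 15 days; tolling adds 15 days: September 18, 2006 + 15 days = October 3, 2006.
Tolling adds 10 days: October 3, 2006 + 10 days = October 13, 2006.
The deadline is October 13, 2006; the filing on October 25, 2006 is after that date.

No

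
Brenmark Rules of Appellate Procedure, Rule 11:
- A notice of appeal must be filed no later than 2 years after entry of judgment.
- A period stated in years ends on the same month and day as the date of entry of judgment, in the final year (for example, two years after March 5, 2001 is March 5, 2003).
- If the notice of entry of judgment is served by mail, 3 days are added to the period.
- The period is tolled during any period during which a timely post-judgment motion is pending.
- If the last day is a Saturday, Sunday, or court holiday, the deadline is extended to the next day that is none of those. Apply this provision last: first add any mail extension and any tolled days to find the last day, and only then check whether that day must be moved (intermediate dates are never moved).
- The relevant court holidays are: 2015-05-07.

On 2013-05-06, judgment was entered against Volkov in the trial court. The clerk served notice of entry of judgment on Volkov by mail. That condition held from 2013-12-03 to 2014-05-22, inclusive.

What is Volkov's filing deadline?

October 27, 2015

2 years after 2013-05-06 is May 6, 2015.
Service was by mail, adding 3 days: May 6, 2015 + 3 days = May 9, 2015.
From December 3, 2013 through May 22, 2014 inclusive is 171 days; tolling adds 171 days: May 9, 2015 + 171 days = October 27, 2015.
October 27, 2015 is a Tuesday and not a court holiday, so no extension applies.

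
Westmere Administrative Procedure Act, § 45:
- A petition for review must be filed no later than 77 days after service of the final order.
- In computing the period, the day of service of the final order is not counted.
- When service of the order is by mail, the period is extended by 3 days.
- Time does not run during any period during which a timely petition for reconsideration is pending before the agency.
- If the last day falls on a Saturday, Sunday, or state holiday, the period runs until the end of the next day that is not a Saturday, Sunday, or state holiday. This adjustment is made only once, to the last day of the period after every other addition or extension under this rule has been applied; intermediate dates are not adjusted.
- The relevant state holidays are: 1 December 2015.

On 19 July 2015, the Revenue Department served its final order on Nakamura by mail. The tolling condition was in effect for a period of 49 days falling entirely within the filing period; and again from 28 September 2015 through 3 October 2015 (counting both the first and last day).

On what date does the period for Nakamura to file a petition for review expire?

77 days after 19 July 2015 is October 4, 2015.
Service was by mail, adding 3 days: October 4, 2015 + 3 days = October 7, 2015.
Tolling adds 49 days: October 7, 2015 + 49 days = November 25, 2015.
From September 28, 2015 through October 3, 2015 inclusive is 6 days; tolling adds 6 days: November 25, 2015 + 6 days = December 1, 2015.
December 1, 2015 is a listed holiday. The next qualifying day is December 2, 2015.

December 2, 2015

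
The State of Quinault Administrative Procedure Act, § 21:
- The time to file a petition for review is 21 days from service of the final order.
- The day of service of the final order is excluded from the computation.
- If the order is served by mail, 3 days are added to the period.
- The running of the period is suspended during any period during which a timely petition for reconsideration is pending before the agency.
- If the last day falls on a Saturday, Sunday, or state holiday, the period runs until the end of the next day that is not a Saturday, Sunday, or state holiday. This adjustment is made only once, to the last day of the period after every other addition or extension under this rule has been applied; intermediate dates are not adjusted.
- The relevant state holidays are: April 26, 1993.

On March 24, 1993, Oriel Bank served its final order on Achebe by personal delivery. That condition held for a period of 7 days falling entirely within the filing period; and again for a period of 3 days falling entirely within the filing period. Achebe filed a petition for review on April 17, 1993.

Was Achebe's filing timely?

21 days after March 24, 1993 is April 14, 1993.
Service was not by mail, so no mail extension applies.
Tolling adds 7 days: April 14, 1993 + 7 days = April 21, 1993.
Tolling adds 3 days: April 21, 1993 + 3 days = April 24, 1993.
April 24, 1993 is Saturday; April 25, 1993 is Sunday; April 26, 1993 is a listed holiday. The next qualifying day is April 27, 1993.
The deadline is April 27, 1993; the filing on April 17, 1993 is on or before that date.

Yes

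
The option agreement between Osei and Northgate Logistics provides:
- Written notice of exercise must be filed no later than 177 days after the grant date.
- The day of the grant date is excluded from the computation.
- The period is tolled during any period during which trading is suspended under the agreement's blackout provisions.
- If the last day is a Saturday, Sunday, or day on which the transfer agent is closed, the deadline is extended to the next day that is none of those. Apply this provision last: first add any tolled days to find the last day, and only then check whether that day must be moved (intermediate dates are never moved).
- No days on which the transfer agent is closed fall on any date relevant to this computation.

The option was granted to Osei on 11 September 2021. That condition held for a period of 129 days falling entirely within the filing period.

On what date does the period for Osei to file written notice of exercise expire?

July 14, 2022

177 days after 11 September 2021 is March 7, 2022.
Tolling adds 129 days: March 7, 2022 + 129 days = July 14, 2022.
July 14, 2022 is a Thursday and not a day on which the transfer agent is closed, so no extension applies.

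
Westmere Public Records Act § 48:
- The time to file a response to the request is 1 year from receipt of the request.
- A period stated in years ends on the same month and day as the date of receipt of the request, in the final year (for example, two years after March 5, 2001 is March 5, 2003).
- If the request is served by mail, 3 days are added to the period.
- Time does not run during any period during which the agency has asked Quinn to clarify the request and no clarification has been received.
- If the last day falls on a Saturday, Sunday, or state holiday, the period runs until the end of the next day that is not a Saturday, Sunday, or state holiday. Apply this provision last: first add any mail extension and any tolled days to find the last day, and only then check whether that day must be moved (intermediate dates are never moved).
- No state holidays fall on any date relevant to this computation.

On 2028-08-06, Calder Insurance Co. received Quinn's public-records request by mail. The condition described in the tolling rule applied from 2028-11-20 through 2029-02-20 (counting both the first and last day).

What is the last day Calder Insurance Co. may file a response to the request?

1 year after 2028-08-06 is August 6, 2029.
Service was by mail, adding 3 days: August 6, 2029 + 3 days = August 9, 2029.
From November 20, 2028 through February 20, 2029 inclusive is 93 days; tolling adds 93 days: August 9, 2029 + 93 days = November 10, 2029.
November 10, 2029 is Saturday; November 11, 2029 is Sunday. The next qualifying day is November 12, 2029.

November 12, 2029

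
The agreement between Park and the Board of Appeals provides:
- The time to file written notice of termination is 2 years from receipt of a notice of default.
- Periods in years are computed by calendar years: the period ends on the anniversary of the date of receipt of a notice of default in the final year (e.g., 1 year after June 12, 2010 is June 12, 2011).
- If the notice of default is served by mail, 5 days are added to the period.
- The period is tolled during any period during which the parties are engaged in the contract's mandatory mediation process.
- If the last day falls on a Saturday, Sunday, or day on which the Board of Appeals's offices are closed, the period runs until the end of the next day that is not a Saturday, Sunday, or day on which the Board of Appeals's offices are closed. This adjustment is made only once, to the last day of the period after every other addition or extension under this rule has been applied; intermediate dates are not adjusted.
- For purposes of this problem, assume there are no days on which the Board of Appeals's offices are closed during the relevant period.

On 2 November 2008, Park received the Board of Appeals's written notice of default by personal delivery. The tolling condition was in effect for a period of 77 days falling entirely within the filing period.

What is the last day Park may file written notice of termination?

January 18, 2011

2 years after 2 November 2008 is November 2, 2010.
Service was not by mail, so no mail extension applies.
Tolling adds 77 days: November 2, 2010 + 77 days = January 18, 2011.
January 18, 2011 is a Tuesday and not a day on which the Board of Appeals's offices are closed, so no extension applies.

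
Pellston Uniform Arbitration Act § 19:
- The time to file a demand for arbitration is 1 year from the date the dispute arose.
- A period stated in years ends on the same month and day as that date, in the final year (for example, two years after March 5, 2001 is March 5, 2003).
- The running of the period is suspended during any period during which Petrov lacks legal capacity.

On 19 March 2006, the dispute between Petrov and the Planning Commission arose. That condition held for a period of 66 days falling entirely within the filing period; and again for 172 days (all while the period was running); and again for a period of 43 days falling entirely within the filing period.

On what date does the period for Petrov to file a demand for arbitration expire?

December 25, 2007

1 year after 19 March 2006 is March 19, 2007.
Tolling adds 66 days: March 19, 2007 + 66 days = May 24, 2007.
Tolling adds 172 days: May 24, 2007 + 172 days = November 12, 2007.
Tolling adds 43 days: November 12, 2007 + 43 days = December 25, 2007.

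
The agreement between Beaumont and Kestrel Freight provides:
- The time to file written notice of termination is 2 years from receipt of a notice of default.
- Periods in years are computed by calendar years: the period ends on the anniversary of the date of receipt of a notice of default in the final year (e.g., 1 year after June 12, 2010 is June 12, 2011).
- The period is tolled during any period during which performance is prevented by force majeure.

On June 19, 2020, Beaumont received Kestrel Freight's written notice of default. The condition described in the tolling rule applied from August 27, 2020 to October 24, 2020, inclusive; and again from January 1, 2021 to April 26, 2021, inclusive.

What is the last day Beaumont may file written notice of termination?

December 11, 2022

2 years after June 19, 2020 is June 19, 2022.
From August 27, 2020 through October 24, 2020 inclusive is 59 days; tolling adds 59 days: June 19, 2022 + 59 days = August 17, 2022.
From January 1, 2021 through April 26, 2021 inclusive is 116 days; tolling adds 116 days: August 17, 2022 + 116 days = December 11, 2022.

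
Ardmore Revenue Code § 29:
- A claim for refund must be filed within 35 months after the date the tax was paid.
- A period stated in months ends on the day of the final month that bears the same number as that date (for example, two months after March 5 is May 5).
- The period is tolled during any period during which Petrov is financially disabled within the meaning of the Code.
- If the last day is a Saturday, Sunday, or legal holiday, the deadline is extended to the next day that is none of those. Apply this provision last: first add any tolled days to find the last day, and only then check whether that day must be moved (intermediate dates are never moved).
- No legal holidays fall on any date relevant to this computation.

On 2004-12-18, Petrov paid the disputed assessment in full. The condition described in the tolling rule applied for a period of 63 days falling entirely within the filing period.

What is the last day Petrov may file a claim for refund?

January 21, 2008

35 months after 2004-12-18 is November 18, 2007.
Tolling adds 63 days: November 18, 2007 + 63 days = January 20, 2008.
January 20, 2008 is Sunday. The next qualifying day is January 21, 2008.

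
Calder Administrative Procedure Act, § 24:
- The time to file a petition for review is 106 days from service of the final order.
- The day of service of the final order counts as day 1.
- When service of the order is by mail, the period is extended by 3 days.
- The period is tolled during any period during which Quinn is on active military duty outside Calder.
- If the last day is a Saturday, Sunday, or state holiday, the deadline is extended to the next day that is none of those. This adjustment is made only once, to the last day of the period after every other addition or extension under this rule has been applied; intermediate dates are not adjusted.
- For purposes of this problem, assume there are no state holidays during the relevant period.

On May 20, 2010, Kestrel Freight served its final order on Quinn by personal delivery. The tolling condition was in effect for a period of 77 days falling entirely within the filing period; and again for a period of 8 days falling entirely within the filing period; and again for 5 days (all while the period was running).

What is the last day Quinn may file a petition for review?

December 1, 2010

Counting May 20, 2010 as day 1, day 106 is September 2, 2010.
Service was not by mail, so no mail extension applies.
Tolling adds 77 days: September 2, 2010 + 77 days = November 18, 2010.
Tolling adds 8 days: November 18, 2010 + 8 days = November 26, 2010.
Tolling adds 5 days: November 26, 2010 + 5 days = December 1, 2010.
December 1, 2010 is a Wednesday and not a state holiday, so no extension applies.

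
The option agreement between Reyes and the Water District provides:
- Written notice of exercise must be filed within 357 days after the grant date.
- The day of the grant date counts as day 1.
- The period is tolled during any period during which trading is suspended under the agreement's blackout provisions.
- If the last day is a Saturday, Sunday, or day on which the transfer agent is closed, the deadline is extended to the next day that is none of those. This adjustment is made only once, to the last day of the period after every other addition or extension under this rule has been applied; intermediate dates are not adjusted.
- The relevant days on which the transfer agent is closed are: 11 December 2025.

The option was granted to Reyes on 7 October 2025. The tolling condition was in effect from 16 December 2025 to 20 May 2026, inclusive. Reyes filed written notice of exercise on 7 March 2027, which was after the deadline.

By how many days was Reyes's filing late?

Counting 7 October 2025 as day 1, day 357 is September 28, 2026.
From December 16, 2025 through May 20, 2026 inclusive is 156 days; tolling adds 156 days: September 28, 2026 + 156 days = March 3, 2027.
March 3, 2027 is a Wednesday and not a day on which the transfer agent is closed, so no extension applies.
The deadline is March 3, 2027; from March 3, 2027 to March 7, 2027 is 4 days.

4 days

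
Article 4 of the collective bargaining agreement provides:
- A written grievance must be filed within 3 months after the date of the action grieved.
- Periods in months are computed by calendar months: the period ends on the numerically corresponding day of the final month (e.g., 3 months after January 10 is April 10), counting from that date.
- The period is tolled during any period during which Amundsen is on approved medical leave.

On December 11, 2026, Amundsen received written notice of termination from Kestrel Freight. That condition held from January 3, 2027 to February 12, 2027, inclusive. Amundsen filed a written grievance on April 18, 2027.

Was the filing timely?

Yes

3 months after December 11, 2026 is March 11, 2027.
From January 3, 2027 through February 12, 2027 inclusive is 41 days; tolling adds 41 days: March 11, 2027 + 41 days = April 21, 2027.
The deadline is April 21, 2027; the filing on April 18, 2027 is on or before that date.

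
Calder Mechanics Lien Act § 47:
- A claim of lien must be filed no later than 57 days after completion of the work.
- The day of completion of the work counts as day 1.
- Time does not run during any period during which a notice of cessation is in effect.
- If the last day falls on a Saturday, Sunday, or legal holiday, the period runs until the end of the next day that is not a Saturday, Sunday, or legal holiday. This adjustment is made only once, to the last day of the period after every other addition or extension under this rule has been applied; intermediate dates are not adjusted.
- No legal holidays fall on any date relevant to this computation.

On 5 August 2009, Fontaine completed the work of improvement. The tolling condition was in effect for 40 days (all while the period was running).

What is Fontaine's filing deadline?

November 9, 2009

Counting 5 August 2009 as day 1, day 57 is September 30, 2009.
Tolling adds 40 days: September 30, 2009 + 40 days = November 9, 2009.
November 9, 2009 is a Monday and not a legal holiday, so no extension applies.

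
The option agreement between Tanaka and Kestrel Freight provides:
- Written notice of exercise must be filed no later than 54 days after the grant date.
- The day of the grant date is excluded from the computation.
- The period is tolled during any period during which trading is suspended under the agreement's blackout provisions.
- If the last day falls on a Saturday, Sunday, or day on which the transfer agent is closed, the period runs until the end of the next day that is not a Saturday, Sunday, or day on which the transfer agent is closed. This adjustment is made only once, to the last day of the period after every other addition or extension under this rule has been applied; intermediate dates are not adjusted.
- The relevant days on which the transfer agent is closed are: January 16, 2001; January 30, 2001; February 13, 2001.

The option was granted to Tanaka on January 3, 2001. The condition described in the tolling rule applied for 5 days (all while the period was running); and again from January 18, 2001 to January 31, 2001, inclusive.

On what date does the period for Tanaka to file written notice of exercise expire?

54 days after January 3, 2001 is February 26, 2001.
Tolling adds 5 days: February 26, 2001 + 5 days = March 3, 2001.
From January 18, 2001 through January 31, 2001 inclusive is 14 days; tolling adds 14 days: March 3, 2001 + 14 days = March 17, 2001.
March 17, 2001 is Saturday; March 18, 2001 is Sunday. The next qualifying day is March 19, 2001.

March 19, 2001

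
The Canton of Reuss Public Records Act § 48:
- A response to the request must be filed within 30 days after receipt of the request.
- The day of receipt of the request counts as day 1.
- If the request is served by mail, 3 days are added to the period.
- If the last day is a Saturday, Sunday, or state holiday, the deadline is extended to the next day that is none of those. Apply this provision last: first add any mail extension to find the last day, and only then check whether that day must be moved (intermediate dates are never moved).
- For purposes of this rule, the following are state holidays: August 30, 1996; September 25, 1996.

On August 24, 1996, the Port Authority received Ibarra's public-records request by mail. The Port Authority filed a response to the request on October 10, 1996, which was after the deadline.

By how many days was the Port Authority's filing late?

Counting August 24, 1996 as day 1, day 30 is September 22, 1996.
Service was by mail, adding 3 days: September 22, 1996 + 3 days = September 25, 1996.
September 25, 1996 is a listed holiday. The next qualifying day is September 26, 1996.
The deadline is September 26, 1996; from September 26, 1996 to October 10, 1996 is 14 days.

14 days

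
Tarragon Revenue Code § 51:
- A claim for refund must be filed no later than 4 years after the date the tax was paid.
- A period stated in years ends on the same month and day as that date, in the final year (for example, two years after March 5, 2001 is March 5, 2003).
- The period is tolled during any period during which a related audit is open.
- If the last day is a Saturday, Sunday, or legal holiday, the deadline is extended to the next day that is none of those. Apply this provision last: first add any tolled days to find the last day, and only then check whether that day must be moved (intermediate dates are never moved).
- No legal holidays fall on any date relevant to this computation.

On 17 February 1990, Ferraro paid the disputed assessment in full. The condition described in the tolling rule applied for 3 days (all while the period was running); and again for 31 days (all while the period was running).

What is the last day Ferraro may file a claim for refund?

March 23, 1994

4 years after 17 February 1990 is February 17, 1994.
Tolling adds 3 days: February 17, 1994 + 3 days = February 20, 1994.
Tolling adds 31 days: February 20, 1994 + 31 days = March 23, 1994.
March 23, 1994 is a Wednesday and not a legal holiday, so no extension applies.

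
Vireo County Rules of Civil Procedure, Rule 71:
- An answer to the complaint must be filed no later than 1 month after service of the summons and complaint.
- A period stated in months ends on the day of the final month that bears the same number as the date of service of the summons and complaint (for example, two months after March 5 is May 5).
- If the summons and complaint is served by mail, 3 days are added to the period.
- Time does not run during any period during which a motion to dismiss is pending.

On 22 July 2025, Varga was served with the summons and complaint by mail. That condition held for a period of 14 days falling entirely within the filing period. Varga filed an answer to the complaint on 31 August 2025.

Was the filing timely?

1 month after 22 July 2025 is August 22, 2025.
Service was by mail, adding 3 days: August 22, 2025 + 3 days = August 25, 2025.
Tolling adds 14 days: August 25, 2025 + 14 days = September 8, 2025.
The deadline is September 8, 2025; the filing on August 31, 2025 is on or before that date.

Yes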